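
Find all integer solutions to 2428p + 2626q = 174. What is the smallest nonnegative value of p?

gcd(2626, 2428) = 2  (2626 = 1*2428 + 198, 2428 = 12*198 + 52, 198 = 3*52 + 42, 52 = 1*42 + 10, 42 = 4*10 + 2, 10 = 5*2).
2 divides 174, so solutions exist.
Back-substituting, 2428*(-252) + 2626*(233) = 2.
Scale by 174/2 = 87: (p₀, q₀) = (-21924, 20271).
General solution: p = -21924 + 1313t, q = 20271 - 1214t for integer t.
p ≥ 0: smallest is -21924 mod 1313 = 397 (at t = 17), with q = -367.

397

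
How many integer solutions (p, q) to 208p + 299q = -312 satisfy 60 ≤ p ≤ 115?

2

gcd(299, 208) = 13  (299 = 1·208 + 91, 208 = 2·91 + 26, 91 = 3·26 + 13, 26 = 2·13).
Back-substituting, 208·(-10) + 299·(7) = 13.
Scale by -24: particular solution (240, -168); reduce p mod 23: (10, -8).
General solution: p = 10 + 23t, q = -8 - 16t for integer t.
60 ≤ 10 + 23t ≤ 115 gives t ∈ [3, 4], which is 2 values.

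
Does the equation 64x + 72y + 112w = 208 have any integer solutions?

yes

gcd(72, 64) = 8  (72 = 1·64 + 8, 64 = 8·8).
gcd(8, 112) = 8.
8 divides 208, so integer solutions exist.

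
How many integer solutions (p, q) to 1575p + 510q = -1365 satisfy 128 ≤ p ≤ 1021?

gcd(1575, 510):
  1575 = 3·510 + 45
  510 = 11·45 + 15
  45 = 3·15
so gcd(1575, 510) = 15.
Back-substitute for Bézout coefficients:
  15 = 510 - 11·45
  ... = 1575·(-11) + 510·(34)
Scale by -91: particular solution (1001, -3094); reduce p mod 34: (15, -49).
General solution: p = 15 + 34t, q = -49 - 105t for integer t.
128 ≤ 15 + 34t ≤ 1021 gives t ∈ [4, 29], which is 26 values.

26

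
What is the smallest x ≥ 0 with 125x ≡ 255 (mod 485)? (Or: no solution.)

gcd(485, 125) = 5  (485 = 3×125 + 110, 125 = 1×110 + 15, 110 = 7×15 + 5, 15 = 3×5).
5 divides 255, so solutions exist.
Back-substituting, 125×(-31) + 485×(8) = 5.
So 125×(-31) ≡ 5 (mod 485); multiply by 51: x ≡ -1581 (mod 97).
Smallest nonnegative: x = -1581 mod 97 = 68.

68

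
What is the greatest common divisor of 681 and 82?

1

gcd(681, 82) = 1  (681 = 8·82 + 25, 82 = 3·25 + 7, 25 = 3·7 + 4, 7 = 1·4 + 3, 4 = 1·3 + 1, 3 = 3·1).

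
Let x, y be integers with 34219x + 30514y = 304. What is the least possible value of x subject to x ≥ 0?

gcd(34219, 30514):
  34219 = 1×30514 + 3705
  30514 = 8×3705 + 874
  3705 = 4×874 + 209
  874 = 4×209 + 38
  209 = 5×38 + 19
  38 = 2×19
so gcd(34219, 30514) = 19.
19 divides 304, so solutions exist.
Back-substitute for Bézout coefficients:
  19 = 209 - 5×38
  ... = 34219×(733) + 30514×(-822)
Scale by 304/19 = 16: (x₀, y₀) = (11728, -13152).
General solution: x = 11728 + 1606t, y = -13152 - 1801t for integer t.
x ≥ 0: smallest is 11728 mod 1606 = 486 (at t = -7), with y = -545.

486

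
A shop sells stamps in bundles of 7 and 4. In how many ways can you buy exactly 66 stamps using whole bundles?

2

Need nonnegative integers with 7j + 4k = 66.
gcd(7, 4) = 1, and 7·(-1) + 4·(2) = 1.
So (j₀, k₀) = (-66, 132); general j = -66 + 4t, k = 132 - 7t.
j ≥ 0 ⇒ t ≥ 17; k ≥ 0 ⇒ t ≤ 18. That's 2 values of t.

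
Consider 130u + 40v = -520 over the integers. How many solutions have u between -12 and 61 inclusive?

gcd(130, 40) = 10.
By Bézout, 130*(1) + 40*(-3) = 10.
Particular solution: (0, -13).
General solution: u = 0 + 4t, v = -13 - 13t for integer t.
-12 ≤ 0 + 4t ≤ 61 gives t ∈ [-3, 15], which is 19 values.

19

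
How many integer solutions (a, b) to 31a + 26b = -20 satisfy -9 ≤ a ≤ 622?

25

gcd(31, 26) = 1.
By Bézout, 31*(-5) + 26*(6) = 1.
Particular solution: (22, -27).
General solution: a = 22 + 26t, b = -27 - 31t for integer t.
-9 ≤ 22 + 26t ≤ 622 gives t ∈ [-1, 23], which is 25 values.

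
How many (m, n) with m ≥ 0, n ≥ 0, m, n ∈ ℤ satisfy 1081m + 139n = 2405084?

16

gcd(1081, 139):
  1081 = 7*139 + 108
  139 = 1*108 + 31
  108 = 3*31 + 15
  31 = 2*15 + 1
  15 = 15*1
so gcd(1081, 139) = 1.
Back-substitute for Bézout coefficients:
  1 = 31 - 2*15
  ... = 1081*(-9) + 139*(70)
Scale by 2405084: one solution is (-21645756, 168355880). Reduce m mod 139: (19, 17155).
General: m = 19 + 139t, n = 17155 - 1081t.
m ≥ 0 ⇒ t ≥ 0; n ≥ 0 ⇒ t ≤ 15. So t ∈ [0, 15]: 16 solutions.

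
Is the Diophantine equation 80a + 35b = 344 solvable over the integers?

gcd(80, 35):
  80 = 2*35 + 10
  35 = 3*10 + 5
  10 = 2*5
so gcd(80, 35) = 5.
5 does not divide 344 (remainder 4), so no integer solutions.

no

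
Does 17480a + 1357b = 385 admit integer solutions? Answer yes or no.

gcd(17480, 1357) = 23.
23 does not divide 385 (remainder 17), so no integer solutions.

no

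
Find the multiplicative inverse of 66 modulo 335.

gcd(335, 66):
  335 = 5×66 + 5
  66 = 13×5 + 1
  5 = 5×1
so gcd(335, 66) = 1.
Back-substitute for Bézout coefficients:
  1 = 66 - 13×5
  ... = 66×(66) + 335×(-13)
So 66×66 ≡ 1 (mod 335), and 66 mod 335 = 66.

66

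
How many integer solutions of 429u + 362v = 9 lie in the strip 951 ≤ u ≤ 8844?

22

gcd(429, 362) = 1  (429 = 1*362 + 67, 362 = 5*67 + 27, 67 = 2*27 + 13, 27 = 2*13 + 1, 13 = 13*1).
Back-substituting, 429*(-27) + 362*(32) = 1.
Scale by 9: particular solution (-243, 288); reduce u mod 362: (119, -141).
General solution: u = 119 + 362t, v = -141 - 429t for integer t.
951 ≤ 119 + 362t ≤ 8844 gives t ∈ [3, 24], which is 22 values.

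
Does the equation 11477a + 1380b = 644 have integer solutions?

yes

gcd(11477, 1380) = 23  (11477 = 8*1380 + 437, 1380 = 3*437 + 69, 437 = 6*69 + 23, 69 = 3*23).
23 divides 644, so integer solutions exist.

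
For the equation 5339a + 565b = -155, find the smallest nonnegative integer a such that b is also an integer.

55

gcd(5339, 565):
  5339 = 9·565 + 254
  565 = 2·254 + 57
  254 = 4·57 + 26
  57 = 2·26 + 5
  26 = 5·5 + 1
  5 = 5·1
so gcd(5339, 565) = 1.
1 divides -155, so solutions exist.
Back-substitute for Bézout coefficients:
  1 = 26 - 5·5
  ... = 5339·(109) + 565·(-1030)
Scale by -155/1 = -155: (a₀, b₀) = (-16895, 159650).
General solution: a = -16895 + 565t, b = 159650 - 5339t for integer t.
a ≥ 0: smallest is -16895 mod 565 = 55 (at t = 30), with b = -520.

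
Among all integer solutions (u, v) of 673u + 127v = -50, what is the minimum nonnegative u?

119

gcd(673, 127) = 1.
1 divides -50, so solutions exist.
By Bézout, 673×(-10) + 127×(53) = 1.
Scale by -50/1 = -50: (u₀, v₀) = (500, -2650).
General solution: u = 500 + 127t, v = -2650 - 673t for integer t.
u ≥ 0: smallest is 500 mod 127 = 119 (at t = -3), with v = -631.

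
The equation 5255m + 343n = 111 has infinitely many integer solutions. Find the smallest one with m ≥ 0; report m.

gcd(5255, 343) = 1  (5255 = 15*343 + 110, 343 = 3*110 + 13, 110 = 8*13 + 6, 13 = 2*6 + 1, 6 = 6*1).
1 divides 111, so solutions exist.
Back-substituting, 5255*(-53) + 343*(812) = 1.
Scale by 111/1 = 111: (m₀, n₀) = (-5883, 90132).
General solution: m = -5883 + 343t, n = 90132 - 5255t for integer t.
m ≥ 0: smallest is -5883 mod 343 = 291 (at t = 18), with n = -4458.

291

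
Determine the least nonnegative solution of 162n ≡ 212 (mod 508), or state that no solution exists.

gcd(508, 162) = 2.
2 divides 212, so solutions exist.
By Bézout, 162×(69) + 508×(-22) = 2.
So 162×(69) ≡ 2 (mod 508); multiply by 106: n ≡ 7314 (mod 254).
Smallest nonnegative: n = 7314 mod 254 = 202.

202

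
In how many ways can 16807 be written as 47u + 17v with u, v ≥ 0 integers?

gcd(47, 17) = 1.
By Bézout, 47·(4) + 17·(-11) = 1.
One solution: (10, 961).
General: u = 10 + 17t, v = 961 - 47t.
u ≥ 0 ⇒ t ≥ 0; v ≥ 0 ⇒ t ≤ 20. So t ∈ [0, 20]: 21 solutions.

21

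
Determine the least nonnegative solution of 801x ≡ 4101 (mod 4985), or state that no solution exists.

2731

gcd(4985, 801) = 1.
1 divides 4101, so solutions exist.
By Bézout, 801·(-1114) + 4985·(179) = 1.
So 801·(-1114) ≡ 1 (mod 4985); multiply by 4101: x ≡ -4568514 (mod 4985).
Smallest nonnegative: x = -4568514 mod 4985 = 2731.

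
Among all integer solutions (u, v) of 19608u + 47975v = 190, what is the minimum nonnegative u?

gcd(47975, 19608) = 19  (47975 = 2*19608 + 8759, 19608 = 2*8759 + 2090, 8759 = 4*2090 + 399, 2090 = 5*399 + 95, 399 = 4*95 + 19, 95 = 5*19).
19 divides 190, so solutions exist.
Back-substituting, 19608*(-482) + 47975*(197) = 19.
Scale by 190/19 = 10: (u₀, v₀) = (-4820, 1970).
General solution: u = -4820 + 2525t, v = 1970 - 1032t for integer t.
u ≥ 0: smallest is -4820 mod 2525 = 230 (at t = 2), with v = -94.

230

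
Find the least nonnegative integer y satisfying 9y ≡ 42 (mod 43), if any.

19

gcd(43, 9) = 1.
1 divides 42, so solutions exist.
By Bézout, 9·(-19) + 43·(4) = 1.
So 9·(-19) ≡ 1 (mod 43); multiply by 42: y ≡ -798 (mod 43).
Smallest nonnegative: y = -798 mod 43 = 19.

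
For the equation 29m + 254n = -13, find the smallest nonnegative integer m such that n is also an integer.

gcd(254, 29):
  254 = 8*29 + 22
  29 = 1*22 + 7
  22 = 3*7 + 1
  7 = 7*1
so gcd(254, 29) = 1.
1 divides -13, so solutions exist.
Back-substitute for Bézout coefficients:
  1 = 22 - 3*7
  ... = 29*(-35) + 254*(4)
Scale by -13/1 = -13: (m₀, n₀) = (455, -52).
General solution: m = 455 + 254t, n = -52 - 29t for integer t.
m ≥ 0: smallest is 455 mod 254 = 201 (at t = -1), with n = -23.

201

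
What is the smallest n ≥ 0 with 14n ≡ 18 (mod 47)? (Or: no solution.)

8

gcd(47, 14) = 1  (47 = 3·14 + 5, 14 = 2·5 + 4, 5 = 1·4 + 1, 4 = 4·1).
1 divides 18, so solutions exist.
Back-substituting, 14·(-10) + 47·(3) = 1.
So 14·(-10) ≡ 1 (mod 47); multiply by 18: n ≡ -180 (mod 47).
Smallest nonnegative: n = -180 mod 47 = 8.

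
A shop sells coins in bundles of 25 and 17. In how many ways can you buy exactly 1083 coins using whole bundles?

2

Need nonnegative integers with 25j + 17k = 1083.
gcd(25, 17) = 1, and 25·(-2) + 17·(3) = 1.
So (j₀, k₀) = (-2166, 3249); general j = -2166 + 17t, k = 3249 - 25t.
j ≥ 0 ⇒ t ≥ 128; k ≥ 0 ⇒ t ≤ 129. That's 2 values of t.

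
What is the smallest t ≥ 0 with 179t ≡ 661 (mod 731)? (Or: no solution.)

gcd(731, 179):
  731 = 4·179 + 15
  179 = 11·15 + 14
  15 = 1·14 + 1
  14 = 14·1
so gcd(731, 179) = 1.
1 divides 661, so solutions exist.
Back-substitute for Bézout coefficients:
  1 = 15 - 1·14
  ... = 179·(-49) + 731·(12)
So 179·(-49) ≡ 1 (mod 731); multiply by 661: t ≡ -32389 (mod 731).
Smallest nonnegative: t = -32389 mod 731 = 506.

506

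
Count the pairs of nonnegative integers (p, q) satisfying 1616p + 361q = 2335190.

4

gcd(1616, 361) = 1.
By Bézout, 1616×(-170) + 361×(761) = 1.
One solution: (14, 6406).
General: p = 14 + 361t, q = 6406 - 1616t.
p ≥ 0 ⇒ t ≥ 0; q ≥ 0 ⇒ t ≤ 3. So t ∈ [0, 3]: 4 solutions.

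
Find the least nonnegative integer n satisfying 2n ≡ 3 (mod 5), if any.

gcd(5, 2):
  5 = 2*2 + 1
  2 = 2*1
so gcd(5, 2) = 1.
1 divides 3, so solutions exist.
Back-substitute for Bézout coefficients:
  1 = 5 - 2*2
  ... = 2*(-2) + 5*(1)
So 2*(-2) ≡ 1 (mod 5); multiply by 3: n ≡ -6 (mod 5).
Smallest nonnegative: n = -6 mod 5 = 4.

4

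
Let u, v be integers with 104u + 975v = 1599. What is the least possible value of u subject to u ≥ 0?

6

gcd(975, 104) = 13  (975 = 9×104 + 39, 104 = 2×39 + 26, 39 = 1×26 + 13, 26 = 2×13).
13 divides 1599, so solutions exist.
Back-substituting, 104×(-28) + 975×(3) = 13.
Scale by 1599/13 = 123: (u₀, v₀) = (-3444, 369).
General solution: u = -3444 + 75t, v = 369 - 8t for integer t.
u ≥ 0: smallest is -3444 mod 75 = 6 (at t = 46), with v = 1.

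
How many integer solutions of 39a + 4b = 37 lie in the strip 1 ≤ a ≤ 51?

gcd(39, 4):
  39 = 9*4 + 3
  4 = 1*3 + 1
  3 = 3*1
so gcd(39, 4) = 1.
Back-substitute for Bézout coefficients:
  1 = 4 - 1*3
  ... = 39*(-1) + 4*(10)
Scale by 37: particular solution (-37, 370); reduce a mod 4: (3, -20).
General solution: a = 3 + 4t, b = -20 - 39t for integer t.
1 ≤ 3 + 4t ≤ 51 gives t ∈ [0, 12], which is 13 values.

13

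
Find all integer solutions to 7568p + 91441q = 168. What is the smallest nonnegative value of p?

11116

gcd(91441, 7568):
  91441 = 12×7568 + 625
  7568 = 12×625 + 68
  625 = 9×68 + 13
  68 = 5×13 + 3
  13 = 4×3 + 1
  3 = 3×1
so gcd(91441, 7568) = 1.
1 divides 168, so solutions exist.
Back-substitute for Bézout coefficients:
  1 = 13 - 4×3
  ... = 7568×(-28237) + 91441×(2337)
Scale by 168/1 = 168: (p₀, q₀) = (-4743816, 392616).
General solution: p = -4743816 + 91441t, q = 392616 - 7568t for integer t.
p ≥ 0: smallest is -4743816 mod 91441 = 11116 (at t = 52), with q = -920.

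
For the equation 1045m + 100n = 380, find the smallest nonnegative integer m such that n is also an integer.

gcd(1045, 100):
  1045 = 10*100 + 45
  100 = 2*45 + 10
  45 = 4*10 + 5
  10 = 2*5
so gcd(1045, 100) = 5.
5 divides 380, so solutions exist.
Back-substitute for Bézout coefficients:
  5 = 45 - 4*10
  ... = 1045*(9) + 100*(-94)
Scale by 380/5 = 76: (m₀, n₀) = (684, -7144).
General solution: m = 684 + 20t, n = -7144 - 209t for integer t.
m ≥ 0: smallest is 684 mod 20 = 4 (at t = -34), with n = -38.

4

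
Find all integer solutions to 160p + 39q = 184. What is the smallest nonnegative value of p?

7

gcd(160, 39) = 1  (160 = 4*39 + 4, 39 = 9*4 + 3, 4 = 1*3 + 1, 3 = 3*1).
1 divides 184, so solutions exist.
Back-substituting, 160*(10) + 39*(-41) = 1.
Scale by 184/1 = 184: (p₀, q₀) = (1840, -7544).
General solution: p = 1840 + 39t, q = -7544 - 160t for integer t.
p ≥ 0: smallest is 1840 mod 39 = 7 (at t = -47), with q = -24.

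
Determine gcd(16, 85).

gcd(85, 16):
  85 = 5×16 + 5
  16 = 3×5 + 1
  5 = 5×1
so gcd(85, 16) = 1.

1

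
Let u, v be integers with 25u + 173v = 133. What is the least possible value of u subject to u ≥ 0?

33

gcd(173, 25) = 1  (173 = 6*25 + 23, 25 = 1*23 + 2, 23 = 11*2 + 1, 2 = 2*1).
1 divides 133, so solutions exist.
Back-substituting, 25*(-83) + 173*(12) = 1.
Scale by 133/1 = 133: (u₀, v₀) = (-11039, 1596).
General solution: u = -11039 + 173t, v = 1596 - 25t for integer t.
u ≥ 0: smallest is -11039 mod 173 = 33 (at t = 64), with v = -4.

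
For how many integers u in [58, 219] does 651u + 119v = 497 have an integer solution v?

gcd(651, 119) = 7  (651 = 5×119 + 56, 119 = 2×56 + 7, 56 = 8×7).
Back-substituting, 651×(-2) + 119×(11) = 7.
Scale by 71: particular solution (-142, 781); reduce u mod 17: (11, -56).
General solution: u = 11 + 17t, v = -56 - 93t for integer t.
58 ≤ 11 + 17t ≤ 219 gives t ∈ [3, 12], which is 10 values.

10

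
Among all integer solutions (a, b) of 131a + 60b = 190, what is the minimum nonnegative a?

50

gcd(131, 60) = 1.
1 divides 190, so solutions exist.
By Bézout, 131·(11) + 60·(-24) = 1.
Scale by 190/1 = 190: (a₀, b₀) = (2090, -4560).
General solution: a = 2090 + 60t, b = -4560 - 131t for integer t.
a ≥ 0: smallest is 2090 mod 60 = 50 (at t = -34), with b = -106.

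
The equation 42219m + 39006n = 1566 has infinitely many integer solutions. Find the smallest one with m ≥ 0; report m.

2732

gcd(42219, 39006) = 9  (42219 = 1×39006 + 3213, 39006 = 12×3213 + 450, 3213 = 7×450 + 63, 450 = 7×63 + 9, 63 = 7×9).
9 divides 1566, so solutions exist.
Back-substituting, 42219×(-607) + 39006×(657) = 9.
Scale by 1566/9 = 174: (m₀, n₀) = (-105618, 114318).
General solution: m = -105618 + 4334t, n = 114318 - 4691t for integer t.
m ≥ 0: smallest is -105618 mod 4334 = 2732 (at t = 25), with n = -2957.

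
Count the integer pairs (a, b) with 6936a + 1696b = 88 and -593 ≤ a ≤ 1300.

gcd(6936, 1696) = 8  (6936 = 4*1696 + 152, 1696 = 11*152 + 24, 152 = 6*24 + 8, 24 = 3*8).
Back-substituting, 6936*(67) + 1696*(-274) = 8.
Scale by 11: particular solution (737, -3014); reduce a mod 212: (101, -413).
General solution: a = 101 + 212t, b = -413 - 867t for integer t.
-593 ≤ 101 + 212t ≤ 1300 gives t ∈ [-3, 5], which is 9 values.

9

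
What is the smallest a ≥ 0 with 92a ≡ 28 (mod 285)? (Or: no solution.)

149

gcd(285, 92):
  285 = 3·92 + 9
  92 = 10·9 + 2
  9 = 4·2 + 1
  2 = 2·1
so gcd(285, 92) = 1.
1 divides 28, so solutions exist.
Back-substitute for Bézout coefficients:
  1 = 9 - 4·2
  ... = 92·(-127) + 285·(41)
So 92·(-127) ≡ 1 (mod 285); multiply by 28: a ≡ -3556 (mod 285).
Smallest nonnegative: a = -3556 mod 285 = 149.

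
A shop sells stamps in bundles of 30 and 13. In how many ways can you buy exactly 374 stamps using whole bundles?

1

Need nonnegative integers with 30j + 13k = 374.
gcd(30, 13) = 1, and 30·(-3) + 13·(7) = 1.
So (j₀, k₀) = (-1122, 2618); general j = -1122 + 13t, k = 2618 - 30t.
j ≥ 0 ⇒ t ≥ 87; k ≥ 0 ⇒ t ≤ 87. That's 1 value of t.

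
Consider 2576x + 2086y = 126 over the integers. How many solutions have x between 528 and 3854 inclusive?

gcd(2576, 2086) = 14  (2576 = 1·2086 + 490, 2086 = 4·490 + 126, 490 = 3·126 + 112, 126 = 1·112 + 14, 112 = 8·14).
Back-substituting, 2576·(-17) + 2086·(21) = 14.
Scale by 9: particular solution (-153, 189); reduce x mod 149: (145, -179).
General solution: x = 145 + 149t, y = -179 - 184t for integer t.
528 ≤ 145 + 149t ≤ 3854 gives t ∈ [3, 24], which is 22 values.

22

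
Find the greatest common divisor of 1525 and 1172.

gcd(1525, 1172) = 1  (1525 = 1*1172 + 353, 1172 = 3*353 + 113, 353 = 3*113 + 14, 113 = 8*14 + 1, 14 = 14*1).

1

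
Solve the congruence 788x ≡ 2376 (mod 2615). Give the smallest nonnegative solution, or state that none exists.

2472

gcd(2615, 788) = 1.
1 divides 2376, so solutions exist.
By Bézout, 788·(-448) + 2615·(135) = 1.
So 788·(-448) ≡ 1 (mod 2615); multiply by 2376: x ≡ -1064448 (mod 2615).
Smallest nonnegative: x = -1064448 mod 2615 = 2472.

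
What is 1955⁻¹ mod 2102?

1959

gcd(2102, 1955):
  2102 = 1·1955 + 147
  1955 = 13·147 + 44
  147 = 3·44 + 15
  44 = 2·15 + 14
  15 = 1·14 + 1
  14 = 14·1
so gcd(2102, 1955) = 1.
Back-substitute for Bézout coefficients:
  1 = 15 - 1·14
  ... = 1955·(-143) + 2102·(133)
So 1955·-143 ≡ 1 (mod 2102), and -143 mod 2102 = 1959.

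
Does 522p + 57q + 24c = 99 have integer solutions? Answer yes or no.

yes

gcd(522, 57) = 3  (522 = 9×57 + 9, 57 = 6×9 + 3, 9 = 3×3).
gcd(3, 24) = 3.
3 divides 99, so integer solutions exist.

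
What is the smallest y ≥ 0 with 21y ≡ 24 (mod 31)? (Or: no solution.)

10

gcd(31, 21) = 1  (31 = 1*21 + 10, 21 = 2*10 + 1, 10 = 10*1).
1 divides 24, so solutions exist.
Back-substituting, 21*(3) + 31*(-2) = 1.
So 21*(3) ≡ 1 (mod 31); multiply by 24: y ≡ 72 (mod 31).
Smallest nonnegative: y = 72 mod 31 = 10.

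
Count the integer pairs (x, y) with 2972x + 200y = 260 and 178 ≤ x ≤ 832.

gcd(2972, 200):
  2972 = 14×200 + 172
  200 = 1×172 + 28
  172 = 6×28 + 4
  28 = 7×4
so gcd(2972, 200) = 4.
Back-substitute for Bézout coefficients:
  4 = 172 - 6×28
  ... = 2972×(7) + 200×(-104)
Scale by 65: particular solution (455, -6760); reduce x mod 50: (5, -73).
General solution: x = 5 + 50t, y = -73 - 743t for integer t.
178 ≤ 5 + 50t ≤ 832 gives t ∈ [4, 16], which is 13 values.

13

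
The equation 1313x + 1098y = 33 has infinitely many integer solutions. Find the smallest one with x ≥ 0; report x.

gcd(1313, 1098) = 1.
1 divides 33, so solutions exist.
By Bézout, 1313*(143) + 1098*(-171) = 1.
Scale by 33/1 = 33: (x₀, y₀) = (4719, -5643).
General solution: x = 4719 + 1098t, y = -5643 - 1313t for integer t.
x ≥ 0: smallest is 4719 mod 1098 = 327 (at t = -4), with y = -391.

327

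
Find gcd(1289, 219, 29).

1

gcd(1289, 219) = 1  (1289 = 5×219 + 194, 219 = 1×194 + 25, 194 = 7×25 + 19, 25 = 1×19 + 6, 19 = 3×6 + 1, 6 = 6×1).
gcd(1, 29) = 1.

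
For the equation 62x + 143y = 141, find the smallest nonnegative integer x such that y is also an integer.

83

gcd(143, 62) = 1.
1 divides 141, so solutions exist.
By Bézout, 62·(30) + 143·(-13) = 1.
Scale by 141/1 = 141: (x₀, y₀) = (4230, -1833).
General solution: x = 4230 + 143t, y = -1833 - 62t for integer t.
x ≥ 0: smallest is 4230 mod 143 = 83 (at t = -29), with y = -35.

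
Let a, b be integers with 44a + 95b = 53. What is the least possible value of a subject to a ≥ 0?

12

gcd(95, 44) = 1.
1 divides 53, so solutions exist.
By Bézout, 44*(-41) + 95*(19) = 1.
Scale by 53/1 = 53: (a₀, b₀) = (-2173, 1007).
General solution: a = -2173 + 95t, b = 1007 - 44t for integer t.
a ≥ 0: smallest is -2173 mod 95 = 12 (at t = 23), with b = -5.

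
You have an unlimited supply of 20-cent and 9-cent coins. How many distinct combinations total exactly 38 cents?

1

Need nonnegative integers with 20j + 9k = 38.
gcd(20, 9) = 1, and 20·(-4) + 9·(9) = 1.
So (j₀, k₀) = (-152, 342); general j = -152 + 9t, k = 342 - 20t.
j ≥ 0 ⇒ t ≥ 17; k ≥ 0 ⇒ t ≤ 17. That's 1 value of t.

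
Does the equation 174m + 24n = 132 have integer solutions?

gcd(174, 24):
  174 = 7×24 + 6
  24 = 4×6
so gcd(174, 24) = 6.
6 divides 132, so integer solutions exist.

yes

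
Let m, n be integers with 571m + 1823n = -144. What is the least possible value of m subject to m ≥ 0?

gcd(1823, 571):
  1823 = 3*571 + 110
  571 = 5*110 + 21
  110 = 5*21 + 5
  21 = 4*5 + 1
  5 = 5*1
so gcd(1823, 571) = 1.
1 divides -144, so solutions exist.
Back-substitute for Bézout coefficients:
  1 = 21 - 4*5
  ... = 571*(348) + 1823*(-109)
Scale by -144/1 = -144: (m₀, n₀) = (-50112, 15696).
General solution: m = -50112 + 1823t, n = 15696 - 571t for integer t.
m ≥ 0: smallest is -50112 mod 1823 = 932 (at t = 28), with n = -292.

932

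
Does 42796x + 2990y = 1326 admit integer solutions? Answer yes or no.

yes

gcd(42796, 2990) = 26  (42796 = 14·2990 + 936, 2990 = 3·936 + 182, 936 = 5·182 + 26, 182 = 7·26).
26 divides 1326, so integer solutions exist.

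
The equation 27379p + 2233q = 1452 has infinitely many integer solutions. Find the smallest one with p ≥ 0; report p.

gcd(27379, 2233):
  27379 = 12*2233 + 583
  2233 = 3*583 + 484
  583 = 1*484 + 99
  484 = 4*99 + 88
  99 = 1*88 + 11
  88 = 8*11
so gcd(27379, 2233) = 11.
11 divides 1452, so solutions exist.
Back-substitute for Bézout coefficients:
  11 = 99 - 1*88
  ... = 27379*(23) + 2233*(-282)
Scale by 1452/11 = 132: (p₀, q₀) = (3036, -37224).
General solution: p = 3036 + 203t, q = -37224 - 2489t for integer t.
p ≥ 0: smallest is 3036 mod 203 = 194 (at t = -14), with q = -2378.

194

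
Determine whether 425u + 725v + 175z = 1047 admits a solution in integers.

gcd(725, 425) = 25  (725 = 1·425 + 300, 425 = 1·300 + 125, 300 = 2·125 + 50, 125 = 2·50 + 25, 50 = 2·25).
gcd(25, 175) = 25.
25 does not divide 1047 (remainder 22), so no integer solutions.

no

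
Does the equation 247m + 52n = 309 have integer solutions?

no

gcd(247, 52) = 13  (247 = 4*52 + 39, 52 = 1*39 + 13, 39 = 3*13).
13 does not divide 309 (remainder 10), so no integer solutions.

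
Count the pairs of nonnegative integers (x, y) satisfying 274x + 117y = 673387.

gcd(274, 117) = 1  (274 = 2*117 + 40, 117 = 2*40 + 37, 40 = 1*37 + 3, 37 = 12*3 + 1, 3 = 3*1).
Back-substituting, 274*(-38) + 117*(89) = 1.
Scale by 673387: one solution is (-25588706, 59931443). Reduce x mod 117: (13, 5725).
General: x = 13 + 117t, y = 5725 - 274t.
x ≥ 0 ⇒ t ≥ 0; y ≥ 0 ⇒ t ≤ 20. So t ∈ [0, 20]: 21 solutions.

21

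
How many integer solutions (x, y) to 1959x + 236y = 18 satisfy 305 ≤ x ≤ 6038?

25

gcd(1959, 236):
  1959 = 8*236 + 71
  236 = 3*71 + 23
  71 = 3*23 + 2
  23 = 11*2 + 1
  2 = 2*1
so gcd(1959, 236) = 1.
Back-substitute for Bézout coefficients:
  1 = 23 - 11*2
  ... = 1959*(-113) + 236*(938)
Scale by 18: particular solution (-2034, 16884); reduce x mod 236: (90, -747).
General solution: x = 90 + 236t, y = -747 - 1959t for integer t.
305 ≤ 90 + 236t ≤ 6038 gives t ∈ [1, 25], which is 25 values.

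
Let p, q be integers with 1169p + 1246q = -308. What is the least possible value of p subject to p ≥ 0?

gcd(1246, 1169) = 7  (1246 = 1×1169 + 77, 1169 = 15×77 + 14, 77 = 5×14 + 7, 14 = 2×7).
7 divides -308, so solutions exist.
Back-substituting, 1169×(-81) + 1246×(76) = 7.
Scale by -308/7 = -44: (p₀, q₀) = (3564, -3344).
General solution: p = 3564 + 178t, q = -3344 - 167t for integer t.
p ≥ 0: smallest is 3564 mod 178 = 4 (at t = -20), with q = -4.

4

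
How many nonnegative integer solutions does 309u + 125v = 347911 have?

gcd(309, 125) = 1.
By Bézout, 309·(-36) + 125·(89) = 1.
One solution: (79, 2588).
General: u = 79 + 125t, v = 2588 - 309t.
u ≥ 0 ⇒ t ≥ 0; v ≥ 0 ⇒ t ≤ 8. So t ∈ [0, 8]: 9 solutions.

9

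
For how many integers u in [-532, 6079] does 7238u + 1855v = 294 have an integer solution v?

25

gcd(7238, 1855):
  7238 = 3*1855 + 1673
  1855 = 1*1673 + 182
  1673 = 9*182 + 35
  182 = 5*35 + 7
  35 = 5*7
so gcd(7238, 1855) = 7.
Back-substitute for Bézout coefficients:
  7 = 182 - 5*35
  ... = 7238*(-51) + 1855*(199)
Scale by 42: particular solution (-2142, 8358); reduce u mod 265: (243, -948).
General solution: u = 243 + 265t, v = -948 - 1034t for integer t.
-532 ≤ 243 + 265t ≤ 6079 gives t ∈ [-2, 22], which is 25 values.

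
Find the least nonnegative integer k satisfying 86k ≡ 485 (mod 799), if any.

145

gcd(799, 86) = 1  (799 = 9*86 + 25, 86 = 3*25 + 11, 25 = 2*11 + 3, 11 = 3*3 + 2, 3 = 1*2 + 1, 2 = 2*1).
1 divides 485, so solutions exist.
Back-substituting, 86*(-288) + 799*(31) = 1.
So 86*(-288) ≡ 1 (mod 799); multiply by 485: k ≡ -139680 (mod 799).
Smallest nonnegative: k = -139680 mod 799 = 145.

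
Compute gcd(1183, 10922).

gcd(10922, 1183):
  10922 = 9×1183 + 275
  1183 = 4×275 + 83
  275 = 3×83 + 26
  83 = 3×26 + 5
  26 = 5×5 + 1
  5 = 5×1
so gcd(10922, 1183) = 1.

1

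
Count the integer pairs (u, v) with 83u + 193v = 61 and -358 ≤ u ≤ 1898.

gcd(193, 83):
  193 = 2*83 + 27
  83 = 3*27 + 2
  27 = 13*2 + 1
  2 = 2*1
so gcd(193, 83) = 1.
Back-substitute for Bézout coefficients:
  1 = 27 - 13*2
  ... = 83*(-93) + 193*(40)
Scale by 61: particular solution (-5673, 2440); reduce u mod 193: (117, -50).
General solution: u = 117 + 193t, v = -50 - 83t for integer t.
-358 ≤ 117 + 193t ≤ 1898 gives t ∈ [-2, 9], which is 12 values.

12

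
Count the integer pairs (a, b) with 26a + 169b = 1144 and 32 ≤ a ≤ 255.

gcd(169, 26) = 13  (169 = 6·26 + 13, 26 = 2·13).
Back-substituting, 26·(-6) + 169·(1) = 13.
Scale by 88: particular solution (-528, 88); reduce a mod 13: (5, 6).
General solution: a = 5 + 13t, b = 6 - 2t for integer t.
32 ≤ 5 + 13t ≤ 255 gives t ∈ [3, 19], which is 17 values.

17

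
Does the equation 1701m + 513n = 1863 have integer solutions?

gcd(1701, 513) = 27  (1701 = 3*513 + 162, 513 = 3*162 + 27, 162 = 6*27).
27 divides 1863, so integer solutions exist.

yes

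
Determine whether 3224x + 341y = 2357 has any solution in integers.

gcd(3224, 341) = 31.
31 does not divide 2357 (remainder 1), so no integer solutions.

no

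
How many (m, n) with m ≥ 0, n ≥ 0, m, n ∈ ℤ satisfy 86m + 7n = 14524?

24

gcd(86, 7):
  86 = 12·7 + 2
  7 = 3·2 + 1
  2 = 2·1
so gcd(86, 7) = 1.
Back-substitute for Bézout coefficients:
  1 = 7 - 3·2
  ... = 86·(-3) + 7·(37)
Scale by 14524: one solution is (-43572, 537388). Reduce m mod 7: (3, 2038).
General: m = 3 + 7t, n = 2038 - 86t.
m ≥ 0 ⇒ t ≥ 0; n ≥ 0 ⇒ t ≤ 23. So t ∈ [0, 23]: 24 solutions.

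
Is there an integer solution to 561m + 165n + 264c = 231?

gcd(561, 165) = 33  (561 = 3×165 + 66, 165 = 2×66 + 33, 66 = 2×33).
gcd(33, 264) = 33.
33 divides 231, so integer solutions exist.

yes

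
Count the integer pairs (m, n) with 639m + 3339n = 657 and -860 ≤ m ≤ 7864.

24

gcd(3339, 639):
  3339 = 5·639 + 144
  639 = 4·144 + 63
  144 = 2·63 + 18
  63 = 3·18 + 9
  18 = 2·9
so gcd(3339, 639) = 9.
Back-substitute for Bézout coefficients:
  9 = 63 - 3·18
  ... = 639·(162) + 3339·(-31)
Scale by 73: particular solution (11826, -2263); reduce m mod 371: (325, -62).
General solution: m = 325 + 371t, n = -62 - 71t for integer t.
-860 ≤ 325 + 371t ≤ 7864 gives t ∈ [-3, 20], which is 24 values.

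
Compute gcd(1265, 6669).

1

gcd(6669, 1265) = 1  (6669 = 5*1265 + 344, 1265 = 3*344 + 233, 344 = 1*233 + 111, 233 = 2*111 + 11, 111 = 10*11 + 1, 11 = 11*1).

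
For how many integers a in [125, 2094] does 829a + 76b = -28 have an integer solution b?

26

gcd(829, 76):
  829 = 10·76 + 69
  76 = 1·69 + 7
  69 = 9·7 + 6
  7 = 1·6 + 1
  6 = 6·1
so gcd(829, 76) = 1.
Back-substitute for Bézout coefficients:
  1 = 7 - 1·6
  ... = 829·(-11) + 76·(120)
Scale by -28: particular solution (308, -3360); reduce a mod 76: (4, -44).
General solution: a = 4 + 76t, b = -44 - 829t for integer t.
125 ≤ 4 + 76t ≤ 2094 gives t ∈ [2, 27], which is 26 values.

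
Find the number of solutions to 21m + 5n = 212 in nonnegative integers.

2

gcd(21, 5) = 1.
By Bézout, 21·(1) + 5·(-4) = 1.
One solution: (2, 34).
General: m = 2 + 5t, n = 34 - 21t.
m ≥ 0 ⇒ t ≥ 0; n ≥ 0 ⇒ t ≤ 1. So t ∈ [0, 1]: 2 solutions.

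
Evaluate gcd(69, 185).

1

gcd(185, 69):
  185 = 2*69 + 47
  69 = 1*47 + 22
  47 = 2*22 + 3
  22 = 7*3 + 1
  3 = 3*1
so gcd(185, 69) = 1.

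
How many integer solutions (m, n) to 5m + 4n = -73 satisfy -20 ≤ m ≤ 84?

26

gcd(5, 4) = 1  (5 = 1*4 + 1, 4 = 4*1).
Back-substituting, 5*(1) + 4*(-1) = 1.
Scale by -73: particular solution (-73, 73); reduce m mod 4: (3, -22).
General solution: m = 3 + 4t, n = -22 - 5t for integer t.
-20 ≤ 3 + 4t ≤ 84 gives t ∈ [-5, 20], which is 26 values.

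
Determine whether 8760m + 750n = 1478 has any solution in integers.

gcd(8760, 750) = 30  (8760 = 11*750 + 510, 750 = 1*510 + 240, 510 = 2*240 + 30, 240 = 8*30).
30 does not divide 1478 (remainder 8), so no integer solutions.

no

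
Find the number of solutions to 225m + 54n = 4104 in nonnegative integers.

gcd(225, 54):
  225 = 4×54 + 9
  54 = 6×9
so gcd(225, 54) = 9.
Back-substitute for Bézout coefficients:
  9 = 225 - 4×54
  ... = 225×(1) + 54×(-4)
Scale by 456: one solution is (456, -1824). Reduce m mod 6: (0, 76).
General: m = 0 + 6t, n = 76 - 25t.
m ≥ 0 ⇒ t ≥ 0; n ≥ 0 ⇒ t ≤ 3. So t ∈ [0, 3]: 4 solutions.

4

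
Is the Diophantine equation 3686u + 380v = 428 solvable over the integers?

no

gcd(3686, 380) = 38  (3686 = 9×380 + 266, 380 = 1×266 + 114, 266 = 2×114 + 38, 114 = 3×38).
38 does not divide 428 (remainder 10), so no integer solutions.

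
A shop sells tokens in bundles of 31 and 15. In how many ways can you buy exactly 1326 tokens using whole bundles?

3

Need nonnegative integers with 31j + 15k = 1326.
gcd(31, 15) = 1, and 31·(1) + 15·(-2) = 1.
So (j₀, k₀) = (1326, -2652); general j = 1326 + 15t, k = -2652 - 31t.
j ≥ 0 ⇒ t ≥ -88; k ≥ 0 ⇒ t ≤ -86. That's 3 values of t.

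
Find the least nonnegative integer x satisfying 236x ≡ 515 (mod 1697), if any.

gcd(1697, 236) = 1.
1 divides 515, so solutions exist.
By Bézout, 236·(-151) + 1697·(21) = 1.
So 236·(-151) ≡ 1 (mod 1697); multiply by 515: x ≡ -77765 (mod 1697).
Smallest nonnegative: x = -77765 mod 1697 = 297.

297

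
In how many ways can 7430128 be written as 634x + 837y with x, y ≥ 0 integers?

gcd(837, 634) = 1  (837 = 1*634 + 203, 634 = 3*203 + 25, 203 = 8*25 + 3, 25 = 8*3 + 1, 3 = 3*1).
Back-substituting, 634*(268) + 837*(-203) = 1.
Scale by 7430128: one solution is (1991274304, -1508315984). Reduce x mod 837: (247, 8690).
General: x = 247 + 837t, y = 8690 - 634t.
x ≥ 0 ⇒ t ≥ 0; y ≥ 0 ⇒ t ≤ 13. So t ∈ [0, 13]: 14 solutions.

14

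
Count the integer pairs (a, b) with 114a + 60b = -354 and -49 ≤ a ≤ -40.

1

gcd(114, 60) = 6.
By Bézout, 114×(-1) + 60×(2) = 6.
Particular solution: (9, -23).
General solution: a = 9 + 10t, b = -23 - 19t for integer t.
-49 ≤ 9 + 10t ≤ -40 gives t ∈ [-5, -5], which is 1 value.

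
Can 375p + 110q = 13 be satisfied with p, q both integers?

gcd(375, 110) = 5.
5 does not divide 13 (remainder 3), so no integer solutions.

no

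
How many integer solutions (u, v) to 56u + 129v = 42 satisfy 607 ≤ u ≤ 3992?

26

gcd(129, 56) = 1  (129 = 2*56 + 17, 56 = 3*17 + 5, 17 = 3*5 + 2, 5 = 2*2 + 1, 2 = 2*1).
Back-substituting, 56*(53) + 129*(-23) = 1.
Scale by 42: particular solution (2226, -966); reduce u mod 129: (33, -14).
General solution: u = 33 + 129t, v = -14 - 56t for integer t.
607 ≤ 33 + 129t ≤ 3992 gives t ∈ [5, 30], which is 26 values.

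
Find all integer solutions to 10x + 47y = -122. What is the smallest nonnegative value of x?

gcd(47, 10) = 1.
1 divides -122, so solutions exist.
By Bézout, 10*(-14) + 47*(3) = 1.
Scale by -122/1 = -122: (x₀, y₀) = (1708, -366).
General solution: x = 1708 + 47t, y = -366 - 10t for integer t.
x ≥ 0: smallest is 1708 mod 47 = 16 (at t = -36), with y = -6.

16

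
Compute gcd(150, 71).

gcd(150, 71) = 1  (150 = 2*71 + 8, 71 = 8*8 + 7, 8 = 1*7 + 1, 7 = 7*1).

1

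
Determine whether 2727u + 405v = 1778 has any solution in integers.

no

gcd(2727, 405) = 27.
27 does not divide 1778 (remainder 23), so no integer solutions.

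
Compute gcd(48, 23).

1

gcd(48, 23):
  48 = 2*23 + 2
  23 = 11*2 + 1
  2 = 2*1
so gcd(48, 23) = 1.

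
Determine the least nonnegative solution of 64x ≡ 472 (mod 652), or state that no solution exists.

gcd(652, 64):
  652 = 10·64 + 12
  64 = 5·12 + 4
  12 = 3·4
so gcd(652, 64) = 4.
4 divides 472, so solutions exist.
Back-substitute for Bézout coefficients:
  4 = 64 - 5·12
  ... = 64·(51) + 652·(-5)
So 64·(51) ≡ 4 (mod 652); multiply by 118: x ≡ 6018 (mod 163).
Smallest nonnegative: x = 6018 mod 163 = 150.

150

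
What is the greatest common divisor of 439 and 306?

gcd(439, 306):
  439 = 1×306 + 133
  306 = 2×133 + 40
  133 = 3×40 + 13
  40 = 3×13 + 1
  13 = 13×1
so gcd(439, 306) = 1.

1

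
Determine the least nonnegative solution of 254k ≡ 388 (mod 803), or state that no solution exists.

520

gcd(803, 254) = 1.
1 divides 388, so solutions exist.
By Bézout, 254·(-98) + 803·(31) = 1.
So 254·(-98) ≡ 1 (mod 803); multiply by 388: k ≡ -38024 (mod 803).
Smallest nonnegative: k = -38024 mod 803 = 520.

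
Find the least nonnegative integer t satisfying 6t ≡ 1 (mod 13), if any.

11

gcd(13, 6):
  13 = 2*6 + 1
  6 = 6*1
so gcd(13, 6) = 1.
1 divides 1, so solutions exist.
Back-substitute for Bézout coefficients:
  1 = 13 - 2*6
  ... = 6*(-2) + 13*(1)
So 6*(-2) ≡ 1 (mod 13); multiply by 1: t ≡ -2 (mod 13).
Smallest nonnegative: t = -2 mod 13 = 11.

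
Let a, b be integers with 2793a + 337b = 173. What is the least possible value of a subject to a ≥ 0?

gcd(2793, 337) = 1  (2793 = 8·337 + 97, 337 = 3·97 + 46, 97 = 2·46 + 5, 46 = 9·5 + 1, 5 = 5·1).
1 divides 173, so solutions exist.
Back-substituting, 2793·(-66) + 337·(547) = 1.
Scale by 173/1 = 173: (a₀, b₀) = (-11418, 94631).
General solution: a = -11418 + 337t, b = 94631 - 2793t for integer t.
a ≥ 0: smallest is -11418 mod 337 = 40 (at t = 34), with b = -331.

40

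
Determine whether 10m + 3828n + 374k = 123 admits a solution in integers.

gcd(3828, 10):
  3828 = 382·10 + 8
  10 = 1·8 + 2
  8 = 4·2
so gcd(3828, 10) = 2.
gcd(2, 374) = 2.
2 does not divide 123 (remainder 1), so no integer solutions.

no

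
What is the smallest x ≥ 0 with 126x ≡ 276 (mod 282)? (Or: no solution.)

38

gcd(282, 126) = 6  (282 = 2·126 + 30, 126 = 4·30 + 6, 30 = 5·6).
6 divides 276, so solutions exist.
Back-substituting, 126·(9) + 282·(-4) = 6.
So 126·(9) ≡ 6 (mod 282); multiply by 46: x ≡ 414 (mod 47).
Smallest nonnegative: x = 414 mod 47 = 38.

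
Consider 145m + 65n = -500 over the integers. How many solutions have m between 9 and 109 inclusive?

gcd(145, 65) = 5.
By Bézout, 145×(-4) + 65×(9) = 5.
Particular solution: (10, -30).
General solution: m = 10 + 13t, n = -30 - 29t for integer t.
9 ≤ 10 + 13t ≤ 109 gives t ∈ [0, 7], which is 8 values.

8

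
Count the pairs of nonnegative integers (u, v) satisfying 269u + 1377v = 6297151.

gcd(1377, 269) = 1.
By Bézout, 269×(215) + 1377×(-42) = 1.
One solution: (410, 4493).
General: u = 410 + 1377t, v = 4493 - 269t.
u ≥ 0 ⇒ t ≥ 0; v ≥ 0 ⇒ t ≤ 16. So t ∈ [0, 16]: 17 solutions.

17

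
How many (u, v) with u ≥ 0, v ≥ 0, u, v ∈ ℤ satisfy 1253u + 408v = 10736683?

21

gcd(1253, 408) = 1  (1253 = 3×408 + 29, 408 = 14×29 + 2, 29 = 14×2 + 1, 2 = 2×1).
Back-substituting, 1253×(197) + 408×(-605) = 1.
Scale by 10736683: one solution is (2115126551, -6495693215). Reduce u mod 408: (287, 25434).
General: u = 287 + 408t, v = 25434 - 1253t.
u ≥ 0 ⇒ t ≥ 0; v ≥ 0 ⇒ t ≤ 20. So t ∈ [0, 20]: 21 solutions.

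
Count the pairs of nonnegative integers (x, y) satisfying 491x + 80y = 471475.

12

gcd(491, 80) = 1  (491 = 6·80 + 11, 80 = 7·11 + 3, 11 = 3·3 + 2, 3 = 1·2 + 1, 2 = 2·1).
Back-substituting, 491·(-29) + 80·(178) = 1.
Scale by 471475: one solution is (-13672775, 83922550). Reduce x mod 80: (25, 5740).
General: x = 25 + 80t, y = 5740 - 491t.
x ≥ 0 ⇒ t ≥ 0; y ≥ 0 ⇒ t ≤ 11. So t ∈ [0, 11]: 12 solutions.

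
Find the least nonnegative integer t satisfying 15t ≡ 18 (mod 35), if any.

no solution

gcd(35, 15):
  35 = 2·15 + 5
  15 = 3·5
so gcd(35, 15) = 5.
5 does not divide 18, so the congruence has no solution.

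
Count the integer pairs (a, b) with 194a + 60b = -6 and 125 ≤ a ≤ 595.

16

gcd(194, 60):
  194 = 3*60 + 14
  60 = 4*14 + 4
  14 = 3*4 + 2
  4 = 2*2
so gcd(194, 60) = 2.
Back-substitute for Bézout coefficients:
  2 = 14 - 3*4
  ... = 194*(13) + 60*(-42)
Scale by -3: particular solution (-39, 126); reduce a mod 30: (21, -68).
General solution: a = 21 + 30t, b = -68 - 97t for integer t.
125 ≤ 21 + 30t ≤ 595 gives t ∈ [4, 19], which is 16 values.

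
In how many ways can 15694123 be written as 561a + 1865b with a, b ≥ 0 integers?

gcd(1865, 561) = 1.
By Bézout, 561×(871) + 1865×(-262) = 1.
One solution: (223, 8348).
General: a = 223 + 1865t, b = 8348 - 561t.
a ≥ 0 ⇒ t ≥ 0; b ≥ 0 ⇒ t ≤ 14. So t ∈ [0, 14]: 15 solutions.

15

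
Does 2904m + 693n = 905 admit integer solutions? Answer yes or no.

no

gcd(2904, 693) = 33  (2904 = 4*693 + 132, 693 = 5*132 + 33, 132 = 4*33).
33 does not divide 905 (remainder 14), so no integer solutions.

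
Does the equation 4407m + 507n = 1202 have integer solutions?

gcd(4407, 507) = 39  (4407 = 8×507 + 351, 507 = 1×351 + 156, 351 = 2×156 + 39, 156 = 4×39).
39 does not divide 1202 (remainder 32), so no integer solutions.

no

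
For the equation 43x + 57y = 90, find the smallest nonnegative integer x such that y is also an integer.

gcd(57, 43):
  57 = 1×43 + 14
  43 = 3×14 + 1
  14 = 14×1
so gcd(57, 43) = 1.
1 divides 90, so solutions exist.
Back-substitute for Bézout coefficients:
  1 = 43 - 3×14
  ... = 43×(4) + 57×(-3)
Scale by 90/1 = 90: (x₀, y₀) = (360, -270).
General solution: x = 360 + 57t, y = -270 - 43t for integer t.
x ≥ 0: smallest is 360 mod 57 = 18 (at t = -6), with y = -12.

18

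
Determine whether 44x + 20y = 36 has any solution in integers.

yes

gcd(44, 20):
  44 = 2·20 + 4
  20 = 5·4
so gcd(44, 20) = 4.
4 divides 36, so integer solutions exist.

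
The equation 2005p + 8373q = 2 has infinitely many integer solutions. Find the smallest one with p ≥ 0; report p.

7187

gcd(8373, 2005) = 1.
1 divides 2, so solutions exist.
By Bézout, 2005·(-593) + 8373·(142) = 1.
Scale by 2/1 = 2: (p₀, q₀) = (-1186, 284).
General solution: p = -1186 + 8373t, q = 284 - 2005t for integer t.
p ≥ 0: smallest is -1186 mod 8373 = 7187 (at t = 1), with q = -1721.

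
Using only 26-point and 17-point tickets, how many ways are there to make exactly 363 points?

1

Need nonnegative integers with 26j + 17k = 363.
gcd(26, 17) = 1, and 26·(2) + 17·(-3) = 1.
So (j₀, k₀) = (726, -1089); general j = 726 + 17t, k = -1089 - 26t.
j ≥ 0 ⇒ t ≥ -42; k ≥ 0 ⇒ t ≤ -42. That's 1 value of t.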